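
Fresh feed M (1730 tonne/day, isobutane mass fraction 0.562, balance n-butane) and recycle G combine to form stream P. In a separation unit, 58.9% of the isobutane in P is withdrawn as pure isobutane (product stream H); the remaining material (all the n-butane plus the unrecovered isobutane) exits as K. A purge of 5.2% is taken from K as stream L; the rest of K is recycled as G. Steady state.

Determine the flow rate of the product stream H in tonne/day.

isobutane in P: m_A = 1730×0.562 + (1−0.052)·(1−0.589)·m_A, so m_A = 972.26/0.6104 = 1592.9 tonne/day.
Product H = 0.589×1592.9 = 938.22 tonne/day.

938.2 tonne/day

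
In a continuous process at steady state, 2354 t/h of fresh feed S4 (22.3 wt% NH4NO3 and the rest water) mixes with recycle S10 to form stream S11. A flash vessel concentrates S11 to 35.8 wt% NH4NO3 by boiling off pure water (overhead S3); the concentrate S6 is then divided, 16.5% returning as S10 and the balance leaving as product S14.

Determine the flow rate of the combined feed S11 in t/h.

2644 t/h

Overall NH4NO3 balance (none leaves overhead): NH4NO3 in fresh feed = NH4NO3 in product, i.e. 2354×0.223 = (1−0.165)·S6·0.358.
S6 = 524.94/(0.358×0.835) = 1756.1 t/h.
Recycle S10 = 0.165×1756.1 = 289.75 t/h.
Combined feed S11 = 2354 + 289.75 = 2643.8 t/h.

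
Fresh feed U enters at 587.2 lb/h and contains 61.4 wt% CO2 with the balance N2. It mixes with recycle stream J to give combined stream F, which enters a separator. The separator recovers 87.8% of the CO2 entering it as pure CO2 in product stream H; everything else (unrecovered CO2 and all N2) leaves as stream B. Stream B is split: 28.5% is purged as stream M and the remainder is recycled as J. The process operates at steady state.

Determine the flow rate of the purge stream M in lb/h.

N2 enters only via U and leaves only via the purge: 587.2×0.386 = 0.285×(N2 in B), and the separator passes all N2, so N2 in F = N2 in B = 795.3 lb/h.
CO2 in F: m_A = 587.2×0.614 + (1−0.285)·(1−0.878)·m_A, so m_A = 360.54/0.9128 = 395 lb/h.
B = (1−0.878)×395 + 795.3 = 843.48 lb/h.
Purge M = 0.285×843.48 = 240.39 lb/h.

240.4 lb/h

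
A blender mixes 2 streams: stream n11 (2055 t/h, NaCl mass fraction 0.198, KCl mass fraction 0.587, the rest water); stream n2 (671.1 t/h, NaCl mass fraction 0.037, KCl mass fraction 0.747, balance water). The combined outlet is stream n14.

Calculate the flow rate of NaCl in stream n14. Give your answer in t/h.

NaCl out = NaCl in = 2055×0.198 + 671.1×0.037 = 431.72 t/h.

431.7 t/h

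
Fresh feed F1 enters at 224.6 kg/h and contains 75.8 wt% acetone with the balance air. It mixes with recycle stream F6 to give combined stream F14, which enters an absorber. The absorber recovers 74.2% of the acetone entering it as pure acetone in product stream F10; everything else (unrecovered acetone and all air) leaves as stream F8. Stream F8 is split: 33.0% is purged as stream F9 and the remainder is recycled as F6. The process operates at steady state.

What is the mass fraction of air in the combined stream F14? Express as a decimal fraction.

air enters only via F1 and leaves only via the purge: 224.6×0.242 = 0.330×(air in F8), and the absorber passes all air, so air in F14 = air in F8 = 164.71 kg/h.
acetone in F14: m_A = 224.6×0.758 + (1−0.330)·(1−0.742)·m_A, so m_A = 170.25/0.8271 = 205.83 kg/h.
F14 = 205.83 + 164.71 = 370.53 kg/h.
air fraction in F14 = 164.71/370.53 = 0.4445.

0.4445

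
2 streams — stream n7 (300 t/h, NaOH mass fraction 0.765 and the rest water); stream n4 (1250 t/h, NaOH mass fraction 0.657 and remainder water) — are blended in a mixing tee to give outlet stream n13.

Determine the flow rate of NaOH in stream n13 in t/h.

1051 t/h

NaOH out = NaOH in = 300×0.765 + 1250×0.657 = 1050.8 t/h.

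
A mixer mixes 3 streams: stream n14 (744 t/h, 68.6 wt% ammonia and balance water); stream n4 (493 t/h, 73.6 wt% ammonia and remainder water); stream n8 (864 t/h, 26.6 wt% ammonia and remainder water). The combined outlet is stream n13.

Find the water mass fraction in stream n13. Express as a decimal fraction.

0.475

Total flow out = 744 + 493 + 864 = 2101 t/h.
water in = 744×0.314 + 493×0.264 + 864×0.734 = 997.94 t/h.
water mass fraction in n13 = 997.94/2101 = 0.475.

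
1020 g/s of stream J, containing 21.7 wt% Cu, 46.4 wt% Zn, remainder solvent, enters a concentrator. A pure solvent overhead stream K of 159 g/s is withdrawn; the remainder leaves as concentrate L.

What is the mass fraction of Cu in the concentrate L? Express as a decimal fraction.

Cu is not removed: 1020×0.217 = 221.34 g/s of Cu enters L.
Concentrate = 1020 − 159 = 861 g/s.
Mass fraction = 221.34/861 = 0.257.

0.257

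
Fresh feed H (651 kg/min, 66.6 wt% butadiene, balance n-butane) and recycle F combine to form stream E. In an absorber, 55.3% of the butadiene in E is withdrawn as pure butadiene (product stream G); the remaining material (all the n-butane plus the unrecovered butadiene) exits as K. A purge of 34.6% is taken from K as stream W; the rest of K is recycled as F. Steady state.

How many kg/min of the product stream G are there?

butadiene in E: m_A = 651×0.666 + (1−0.346)·(1−0.553)·m_A, so m_A = 433.57/0.7077 = 612.67 kg/min.
Product G = 0.553×612.67 = 338.81 kg/min.

338.8 kg/min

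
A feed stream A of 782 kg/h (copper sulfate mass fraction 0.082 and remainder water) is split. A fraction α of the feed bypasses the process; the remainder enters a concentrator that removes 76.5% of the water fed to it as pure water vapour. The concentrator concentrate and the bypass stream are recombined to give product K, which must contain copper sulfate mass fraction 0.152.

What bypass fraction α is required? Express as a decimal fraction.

0.344

All 782×0.082 = 64.124 kg/h of copper sulfate reaches K, so K = 64.124/0.152 = 421.87 kg/h and vapour = 360.13 kg/h.
The evaporator receives (1−α)·782 of feed at 0.918 water and removes 0.765 of that water:
0.765×0.918×(1−α)×782 = 360.13
(1−α) = 360.13/549.18 = 0.6558;  α = 0.3442.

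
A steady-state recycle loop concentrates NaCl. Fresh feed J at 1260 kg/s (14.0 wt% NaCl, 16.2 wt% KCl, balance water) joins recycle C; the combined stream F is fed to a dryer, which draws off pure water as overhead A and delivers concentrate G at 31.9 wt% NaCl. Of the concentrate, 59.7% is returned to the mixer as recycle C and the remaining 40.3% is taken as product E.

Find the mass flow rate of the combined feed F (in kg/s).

Overall NaCl balance (none leaves overhead): NaCl in fresh feed = NaCl in product, i.e. 1260×0.140 = (1−0.597)·G·0.319.
G = 176.4/(0.319×0.403) = 1372.2 kg/s.
Recycle C = 0.597×1372.2 = 819.18 kg/s.
Combined feed F = 1260 + 819.18 = 2079.2 kg/s.

2079 kg/s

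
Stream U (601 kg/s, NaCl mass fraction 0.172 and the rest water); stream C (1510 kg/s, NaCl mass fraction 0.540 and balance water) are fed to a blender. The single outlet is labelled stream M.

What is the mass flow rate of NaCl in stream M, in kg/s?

918.8 kg/s

NaCl out = NaCl in = 601×0.172 + 1510×0.540 = 918.77 kg/s.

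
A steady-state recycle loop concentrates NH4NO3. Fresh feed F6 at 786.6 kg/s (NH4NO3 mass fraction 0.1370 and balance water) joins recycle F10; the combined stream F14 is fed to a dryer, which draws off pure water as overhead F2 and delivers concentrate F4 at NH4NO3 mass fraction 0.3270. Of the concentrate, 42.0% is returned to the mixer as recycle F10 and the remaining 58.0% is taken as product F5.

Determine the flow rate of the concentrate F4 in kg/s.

568.2 kg/s

Overall NH4NO3 balance (none leaves overhead): NH4NO3 in fresh feed = NH4NO3 in product, i.e. 786.6×0.137 = (1−0.420)·F4·0.327.
F4 = 107.76/(0.327×0.580) = 568.2 kg/s.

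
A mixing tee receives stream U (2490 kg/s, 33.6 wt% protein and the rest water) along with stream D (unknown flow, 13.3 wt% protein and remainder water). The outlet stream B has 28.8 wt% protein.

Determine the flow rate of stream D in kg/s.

771.1 kg/s

Let D be the unknown flow. Total out = 2490 + D.
protein balance: 836.64 + 0.133·D = 0.288·(2490 + D)
(0.133 − 0.288)·D = 0.288×2490 − 836.64 = -119.52
D = -119.52 / -0.155 = 771.1 kg/s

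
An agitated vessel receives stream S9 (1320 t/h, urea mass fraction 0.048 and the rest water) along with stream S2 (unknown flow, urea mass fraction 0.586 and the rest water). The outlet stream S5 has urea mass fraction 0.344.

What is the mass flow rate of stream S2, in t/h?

1615 t/h

Let S2 be the unknown flow. Total out = 1320 + S2.
urea balance: 63.36 + 0.586·S2 = 0.344·(1320 + S2)
(0.586 − 0.344)·S2 = 0.344×1320 − 63.36 = 390.72
S2 = 390.72 / 0.242 = 1614.5 t/h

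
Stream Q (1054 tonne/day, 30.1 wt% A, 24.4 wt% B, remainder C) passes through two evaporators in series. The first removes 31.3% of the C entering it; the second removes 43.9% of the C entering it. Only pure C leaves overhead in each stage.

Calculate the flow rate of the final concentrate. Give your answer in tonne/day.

759.3 tonne/day

C in feed = 1054×0.455 = 479.57 tonne/day.
After stage 1: C left = (1−0.313)×479.57 = 329.46; stream total = 903.89 tonne/day.
After stage 2: C left = (1−0.439)×329.46 = 184.83; final concentrate = 759.26 tonne/day.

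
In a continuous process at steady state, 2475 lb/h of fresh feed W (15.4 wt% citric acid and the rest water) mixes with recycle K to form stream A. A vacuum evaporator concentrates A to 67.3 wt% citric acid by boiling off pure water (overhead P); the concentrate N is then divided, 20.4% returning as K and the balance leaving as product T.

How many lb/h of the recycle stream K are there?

145.1 lb/h

Overall citric acid balance (none leaves overhead): citric acid in fresh feed = citric acid in product, i.e. 2475×0.154 = (1−0.204)·N·0.673.
N = 381.15/(0.673×0.796) = 711.49 lb/h.
Recycle K = 0.204×711.49 = 145.14 lb/h.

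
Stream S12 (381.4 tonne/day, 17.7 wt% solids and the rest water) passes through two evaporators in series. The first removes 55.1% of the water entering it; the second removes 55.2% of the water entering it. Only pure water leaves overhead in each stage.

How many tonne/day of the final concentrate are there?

water in feed = 381.4×0.823 = 313.89 tonne/day.
After stage 1: water left = (1−0.551)×313.89 = 140.94; stream total = 208.45 tonne/day.
After stage 2: water left = (1−0.552)×140.94 = 63.14; final concentrate = 130.65 tonne/day.

130.6 tonne/day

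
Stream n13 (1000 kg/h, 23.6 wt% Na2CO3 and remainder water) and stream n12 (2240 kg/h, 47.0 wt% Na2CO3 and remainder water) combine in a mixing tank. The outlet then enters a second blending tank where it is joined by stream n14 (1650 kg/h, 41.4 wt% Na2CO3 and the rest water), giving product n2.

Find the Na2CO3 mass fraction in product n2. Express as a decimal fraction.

0.4033

Overall, product flow = 4890 kg/h.
Na2CO3 in = 1000×0.236 + 2240×0.470 + 1650×0.414 = 1971.9 kg/h.
Na2CO3 fraction in n2 = 0.4033.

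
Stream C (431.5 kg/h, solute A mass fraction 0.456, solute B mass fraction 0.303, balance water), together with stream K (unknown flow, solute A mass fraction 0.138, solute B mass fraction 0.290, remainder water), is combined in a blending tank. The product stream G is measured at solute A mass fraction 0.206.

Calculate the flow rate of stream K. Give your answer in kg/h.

1586 kg/h

Let K be the unknown flow. Total out = 431.5 + K.
solute A balance: 196.76 + 0.138·K = 0.206·(431.5 + K)
(0.138 − 0.206)·K = 0.206×431.5 − 196.76 = -107.88
K = -107.88 / -0.068 = 1586.4 kg/h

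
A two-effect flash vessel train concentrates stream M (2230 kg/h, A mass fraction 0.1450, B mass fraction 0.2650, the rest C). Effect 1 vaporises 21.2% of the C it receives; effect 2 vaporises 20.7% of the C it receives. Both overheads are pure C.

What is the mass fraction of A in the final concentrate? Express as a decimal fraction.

0.1862

C in feed = 2230×0.590 = 1315.7 kg/h.
After stage 1: C left = (1−0.212)×1315.7 = 1036.8; stream total = 1951.1 kg/h.
After stage 2: C left = (1−0.207)×1036.8 = 822.16; final concentrate = 1736.5 kg/h.
A fraction = 323.35/1736.5 = 0.1862.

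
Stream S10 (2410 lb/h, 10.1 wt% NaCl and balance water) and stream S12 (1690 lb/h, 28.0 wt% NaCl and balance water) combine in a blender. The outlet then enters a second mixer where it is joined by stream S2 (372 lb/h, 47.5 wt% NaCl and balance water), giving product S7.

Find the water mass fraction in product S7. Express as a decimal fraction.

0.800

Overall, product flow = 4472 lb/h.
water in = 2410×0.899 + 1690×0.720 + 372×0.525 = 3578.7 lb/h.
water fraction in S7 = 0.800.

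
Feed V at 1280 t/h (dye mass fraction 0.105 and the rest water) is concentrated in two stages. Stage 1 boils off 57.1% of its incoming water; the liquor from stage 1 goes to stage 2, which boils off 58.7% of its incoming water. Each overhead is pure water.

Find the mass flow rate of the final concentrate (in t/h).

water in feed = 1280×0.895 = 1145.6 t/h.
After stage 1: water left = (1−0.571)×1145.6 = 491.46; stream total = 625.86 t/h.
After stage 2: water left = (1−0.587)×491.46 = 202.97; final concentrate = 337.37 t/h.

337.4 t/h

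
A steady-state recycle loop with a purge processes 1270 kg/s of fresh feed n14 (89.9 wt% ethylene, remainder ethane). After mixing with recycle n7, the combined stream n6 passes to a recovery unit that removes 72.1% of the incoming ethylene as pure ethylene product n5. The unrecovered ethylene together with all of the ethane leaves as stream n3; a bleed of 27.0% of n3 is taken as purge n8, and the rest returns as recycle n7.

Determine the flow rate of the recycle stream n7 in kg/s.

638.8 kg/s

ethane enters only via n14 and leaves only via the purge: 1270×0.101 = 0.270×(ethane in n3), and the recovery unit passes all ethane, so ethane in n6 = ethane in n3 = 475.07 kg/s.
ethylene in n6: m_A = 1270×0.899 + (1−0.270)·(1−0.721)·m_A, so m_A = 1141.7/0.7963 = 1433.7 kg/s.
n3 = (1−0.721)×1433.7 + 475.07 = 875.09 kg/s.
Recycle n7 = (1−0.270)×875.09 = 638.81 kg/s.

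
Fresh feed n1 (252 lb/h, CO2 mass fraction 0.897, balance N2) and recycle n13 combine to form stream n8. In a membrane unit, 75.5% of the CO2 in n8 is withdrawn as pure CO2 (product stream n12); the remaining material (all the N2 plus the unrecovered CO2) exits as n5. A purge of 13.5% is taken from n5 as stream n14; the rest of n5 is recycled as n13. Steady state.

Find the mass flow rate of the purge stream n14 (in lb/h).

N2 enters only via n1 and leaves only via the purge: 252×0.103 = 0.135×(N2 in n5), and the membrane unit passes all N2, so N2 in n8 = N2 in n5 = 192.27 lb/h.
CO2 in n8: m_A = 252×0.897 + (1−0.135)·(1−0.755)·m_A, so m_A = 226.04/0.7881 = 286.83 lb/h.
n5 = (1−0.755)×286.83 + 192.27 = 262.54 lb/h.
Purge n14 = 0.135×262.54 = 35.443 lb/h.

35.44 lb/h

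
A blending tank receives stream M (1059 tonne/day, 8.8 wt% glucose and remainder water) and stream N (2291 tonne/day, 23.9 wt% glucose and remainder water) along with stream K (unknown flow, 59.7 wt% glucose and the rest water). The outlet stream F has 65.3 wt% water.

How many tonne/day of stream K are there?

Let K be the unknown flow. Total out = 3350 + K.
water balance: 2709.3 + 0.403·K = 0.653·(3350 + K)
(0.403 − 0.653)·K = 0.653×3350 − 2709.3 = -521.71
K = -521.71 / -0.250 = 2086.8 tonne/day

2087 tonne/day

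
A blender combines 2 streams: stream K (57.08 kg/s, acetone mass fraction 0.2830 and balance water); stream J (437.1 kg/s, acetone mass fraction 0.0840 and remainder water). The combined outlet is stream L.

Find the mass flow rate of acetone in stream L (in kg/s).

acetone out = acetone in = 57.08×0.283 + 437.1×0.084 = 52.87 kg/s.

52.87 kg/s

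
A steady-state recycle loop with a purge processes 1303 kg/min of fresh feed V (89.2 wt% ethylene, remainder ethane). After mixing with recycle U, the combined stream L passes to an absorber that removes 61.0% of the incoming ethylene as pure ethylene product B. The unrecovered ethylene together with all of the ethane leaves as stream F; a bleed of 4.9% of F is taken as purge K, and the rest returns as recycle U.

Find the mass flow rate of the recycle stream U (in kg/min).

ethane enters only via V and leaves only via the purge: 1303×0.108 = 0.049×(ethane in F), and the absorber passes all ethane, so ethane in L = ethane in F = 2871.9 kg/min.
ethylene in L: m_A = 1303×0.892 + (1−0.049)·(1−0.610)·m_A, so m_A = 1162.3/0.6291 = 1847.5 kg/min.
F = (1−0.610)×1847.5 + 2871.9 = 3592.4 kg/min.
Recycle U = (1−0.049)×3592.4 = 3416.4 kg/min.

3416 kg/min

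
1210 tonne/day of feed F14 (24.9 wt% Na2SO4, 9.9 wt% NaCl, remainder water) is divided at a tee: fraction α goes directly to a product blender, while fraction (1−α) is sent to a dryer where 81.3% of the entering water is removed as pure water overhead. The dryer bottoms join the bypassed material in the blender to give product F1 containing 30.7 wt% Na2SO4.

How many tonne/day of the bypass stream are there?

All 1210×0.249 = 301.29 tonne/day of Na2SO4 reaches F1, so F1 = 301.29/0.307 = 981.4 tonne/day and vapour = 228.6 tonne/day.
The evaporator receives (1−α)·1210 of feed at 0.652 water and removes 0.813 of that water:
0.813×0.652×(1−α)×1210 = 228.6
(1−α) = 228.6/641.39 = 0.3564;  α = 0.6436.
Bypass flow = 0.6436×1210 = 778.74 tonne/day.

778.7 tonne/day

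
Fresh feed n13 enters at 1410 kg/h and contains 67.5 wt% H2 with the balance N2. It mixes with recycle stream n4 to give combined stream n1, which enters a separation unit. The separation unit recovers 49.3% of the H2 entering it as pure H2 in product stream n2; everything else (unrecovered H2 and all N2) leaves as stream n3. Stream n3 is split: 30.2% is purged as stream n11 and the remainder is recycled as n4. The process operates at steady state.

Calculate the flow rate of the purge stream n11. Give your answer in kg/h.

683.8 kg/h

N2 enters only via n13 and leaves only via the purge: 1410×0.325 = 0.302×(N2 in n3), and the separation unit passes all N2, so N2 in n1 = N2 in n3 = 1517.4 kg/h.
H2 in n1: m_A = 1410×0.675 + (1−0.302)·(1−0.493)·m_A, so m_A = 951.75/0.6461 = 1473 kg/h.
n3 = (1−0.493)×1473 + 1517.4 = 2264.2 kg/h.
Purge n11 = 0.302×2264.2 = 683.79 kg/h.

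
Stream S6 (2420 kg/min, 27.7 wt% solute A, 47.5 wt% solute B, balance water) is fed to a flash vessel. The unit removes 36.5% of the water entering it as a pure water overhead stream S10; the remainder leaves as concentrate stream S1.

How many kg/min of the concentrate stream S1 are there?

2201 kg/min

water entering = 2420×0.248 = 600.16 kg/min; overhead removed = 0.365×600.16 = 219.06 kg/min.
Concentrate = 2420 − 219.06 = 2200.9 kg/min.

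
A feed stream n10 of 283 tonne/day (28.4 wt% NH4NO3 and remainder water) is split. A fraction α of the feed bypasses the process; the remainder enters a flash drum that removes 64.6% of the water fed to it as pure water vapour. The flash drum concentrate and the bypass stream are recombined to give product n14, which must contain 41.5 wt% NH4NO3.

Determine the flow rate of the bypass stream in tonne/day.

All 283×0.284 = 80.372 tonne/day of NH4NO3 reaches n14, so n14 = 80.372/0.415 = 193.67 tonne/day and vapour = 89.333 tonne/day.
The evaporator receives (1−α)·283 of feed at 0.716 water and removes 0.646 of that water:
0.646×0.716×(1−α)×283 = 89.333
(1−α) = 89.333/130.9 = 0.6825;  α = 0.3175.
Bypass flow = 0.3175×283 = 89.864 tonne/day.

89.86 tonne/day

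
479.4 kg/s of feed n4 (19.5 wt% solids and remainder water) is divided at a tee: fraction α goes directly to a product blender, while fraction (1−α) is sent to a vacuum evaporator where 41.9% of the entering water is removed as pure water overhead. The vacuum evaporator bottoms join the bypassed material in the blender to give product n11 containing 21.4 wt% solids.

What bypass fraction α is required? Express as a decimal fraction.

All 479.4×0.195 = 93.483 kg/s of solids reaches n11, so n11 = 93.483/0.214 = 436.84 kg/s and vapour = 42.564 kg/s.
The evaporator receives (1−α)·479.4 of feed at 0.805 water and removes 0.419 of that water:
0.419×0.805×(1−α)×479.4 = 42.564
(1−α) = 42.564/161.7 = 0.2632;  α = 0.7368.

0.737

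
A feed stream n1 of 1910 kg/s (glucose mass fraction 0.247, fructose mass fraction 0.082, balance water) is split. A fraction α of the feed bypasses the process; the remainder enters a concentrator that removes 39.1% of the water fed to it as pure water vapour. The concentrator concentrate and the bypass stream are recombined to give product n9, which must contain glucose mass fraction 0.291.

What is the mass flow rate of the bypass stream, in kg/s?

All 1910×0.247 = 471.77 kg/s of glucose reaches n9, so n9 = 471.77/0.291 = 1621.2 kg/s and vapour = 288.8 kg/s.
The evaporator receives (1−α)·1910 of feed at 0.671 water and removes 0.391 of that water:
0.391×0.671×(1−α)×1910 = 288.8
(1−α) = 288.8/501.11 = 0.5763;  α = 0.4237.
Bypass flow = 0.4237×1910 = 809.24 kg/s.

809.2 kg/s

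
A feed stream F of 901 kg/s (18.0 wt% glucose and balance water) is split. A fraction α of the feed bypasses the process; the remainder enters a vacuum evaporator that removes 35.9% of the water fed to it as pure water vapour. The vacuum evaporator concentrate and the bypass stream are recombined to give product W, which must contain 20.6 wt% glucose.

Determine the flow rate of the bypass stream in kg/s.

514.7 kg/s

All 901×0.180 = 162.18 kg/s of glucose reaches W, so W = 162.18/0.206 = 787.28 kg/s and vapour = 113.72 kg/s.
The evaporator receives (1−α)·901 of feed at 0.820 water and removes 0.359 of that water:
0.359×0.820×(1−α)×901 = 113.72
(1−α) = 113.72/265.24 = 0.4287;  α = 0.5713.
Bypass flow = 0.5713×901 = 514.7 kg/s.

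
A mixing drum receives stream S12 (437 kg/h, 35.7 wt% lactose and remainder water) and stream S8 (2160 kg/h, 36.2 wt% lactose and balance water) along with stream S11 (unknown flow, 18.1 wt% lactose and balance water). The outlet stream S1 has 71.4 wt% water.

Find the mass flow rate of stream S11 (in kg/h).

1859 kg/h

Let S11 be the unknown flow. Total out = 2597 + S11.
water balance: 1659.1 + 0.819·S11 = 0.714·(2597 + S11)
(0.819 − 0.714)·S11 = 0.714×2597 − 1659.1 = 195.19
S11 = 195.19 / 0.105 = 1858.9 kg/h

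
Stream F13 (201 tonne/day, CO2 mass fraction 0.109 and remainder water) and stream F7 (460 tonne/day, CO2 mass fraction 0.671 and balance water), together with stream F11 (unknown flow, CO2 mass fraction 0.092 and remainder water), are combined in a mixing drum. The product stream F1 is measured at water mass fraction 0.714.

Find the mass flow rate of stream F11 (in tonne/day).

Let F11 be the unknown flow. Total out = 661 + F11.
water balance: 330.43 + 0.908·F11 = 0.714·(661 + F11)
(0.908 − 0.714)·F11 = 0.714×661 − 330.43 = 141.52
F11 = 141.52 / 0.194 = 729.5 tonne/day

729.5 tonne/day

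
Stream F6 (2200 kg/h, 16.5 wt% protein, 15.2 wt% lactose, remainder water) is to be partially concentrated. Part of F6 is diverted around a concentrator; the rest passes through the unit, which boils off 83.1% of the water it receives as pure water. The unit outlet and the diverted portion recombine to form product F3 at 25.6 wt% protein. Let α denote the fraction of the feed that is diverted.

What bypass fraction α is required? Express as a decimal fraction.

All 2200×0.165 = 363 kg/h of protein reaches F3, so F3 = 363/0.256 = 1418 kg/h and vapour = 782.03 kg/h.
The evaporator receives (1−α)·2200 of feed at 0.683 water and removes 0.831 of that water:
0.831×0.683×(1−α)×2200 = 782.03
(1−α) = 782.03/1248.7 = 0.6263;  α = 0.3737.

0.374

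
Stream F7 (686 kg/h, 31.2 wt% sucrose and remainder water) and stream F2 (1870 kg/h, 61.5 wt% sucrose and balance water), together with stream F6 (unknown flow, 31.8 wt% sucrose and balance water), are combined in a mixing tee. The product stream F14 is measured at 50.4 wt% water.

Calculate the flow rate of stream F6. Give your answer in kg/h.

541 kg/h

Let F6 be the unknown flow. Total out = 2556 + F6.
water balance: 1191.9 + 0.682·F6 = 0.504·(2556 + F6)
(0.682 − 0.504)·F6 = 0.504×2556 − 1191.9 = 96.306
F6 = 96.306 / 0.178 = 541.04 kg/h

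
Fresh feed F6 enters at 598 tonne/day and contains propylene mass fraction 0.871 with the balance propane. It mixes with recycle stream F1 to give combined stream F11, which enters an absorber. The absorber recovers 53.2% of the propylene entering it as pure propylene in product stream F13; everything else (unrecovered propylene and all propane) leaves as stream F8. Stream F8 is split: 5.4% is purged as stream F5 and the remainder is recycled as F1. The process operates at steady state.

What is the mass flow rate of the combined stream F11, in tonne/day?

propane enters only via F6 and leaves only via the purge: 598×0.129 = 0.054×(propane in F8), and the absorber passes all propane, so propane in F11 = propane in F8 = 1428.6 tonne/day.
propylene in F11: m_A = 598×0.871 + (1−0.054)·(1−0.532)·m_A, so m_A = 520.86/0.5573 = 934.66 tonne/day.
F11 = 934.66 + 1428.6 = 2363.2 tonne/day.

2363 tonne/day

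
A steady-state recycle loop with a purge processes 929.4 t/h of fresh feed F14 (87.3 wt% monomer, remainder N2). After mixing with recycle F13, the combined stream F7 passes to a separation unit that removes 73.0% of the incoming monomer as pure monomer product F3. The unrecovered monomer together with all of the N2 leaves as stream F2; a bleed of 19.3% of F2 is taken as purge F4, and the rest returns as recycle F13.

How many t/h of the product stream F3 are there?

757.3 t/h

monomer in F7: m_A = 929.4×0.873 + (1−0.193)·(1−0.730)·m_A, so m_A = 811.37/0.7821 = 1037.4 t/h.
Product F3 = 0.730×1037.4 = 757.31 t/h.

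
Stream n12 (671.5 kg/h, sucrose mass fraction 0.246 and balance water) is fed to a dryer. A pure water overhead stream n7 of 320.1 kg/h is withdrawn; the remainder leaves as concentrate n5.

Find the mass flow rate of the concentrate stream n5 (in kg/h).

351.4 kg/h

Concentrate = 671.5 − 320.1 = 351.4 kg/h.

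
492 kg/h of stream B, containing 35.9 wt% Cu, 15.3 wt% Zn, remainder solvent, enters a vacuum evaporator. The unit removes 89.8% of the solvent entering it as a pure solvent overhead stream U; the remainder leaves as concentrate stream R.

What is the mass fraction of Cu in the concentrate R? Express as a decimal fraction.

0.639

Cu is not removed: 492×0.359 = 176.63 kg/h of Cu enters R.
solvent entering = 492×0.488 = 240.1 kg/h; overhead removed = 0.898×240.1 = 215.61 kg/h.
Concentrate = 492 − 215.61 = 276.39 kg/h.
Mass fraction = 176.63/276.39 = 0.639.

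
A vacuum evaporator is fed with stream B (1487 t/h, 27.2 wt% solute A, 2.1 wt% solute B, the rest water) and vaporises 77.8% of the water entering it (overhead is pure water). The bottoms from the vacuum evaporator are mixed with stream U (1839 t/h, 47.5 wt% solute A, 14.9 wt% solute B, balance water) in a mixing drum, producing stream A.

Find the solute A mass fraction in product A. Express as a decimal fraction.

Vapour removed = 0.778×0.707×1487 = 817.92 t/h; concentrate = 669.08 t/h.
solute A reaching the mixer = 404.46 (from concentrate) + 1839×0.475 = 1278 t/h.
Product flow = 669.08 + 1839 = 2508.1 t/h; solute A fraction = 0.5095.

0.5095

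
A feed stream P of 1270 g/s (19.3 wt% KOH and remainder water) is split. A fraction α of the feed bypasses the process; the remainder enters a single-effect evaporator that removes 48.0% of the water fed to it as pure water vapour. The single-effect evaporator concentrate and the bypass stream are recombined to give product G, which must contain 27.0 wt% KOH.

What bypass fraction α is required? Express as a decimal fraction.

0.264

All 1270×0.193 = 245.11 g/s of KOH reaches G, so G = 245.11/0.270 = 907.81 g/s and vapour = 362.19 g/s.
The evaporator receives (1−α)·1270 of feed at 0.807 water and removes 0.480 of that water:
0.480×0.807×(1−α)×1270 = 362.19
(1−α) = 362.19/491.95 = 0.7362;  α = 0.2638.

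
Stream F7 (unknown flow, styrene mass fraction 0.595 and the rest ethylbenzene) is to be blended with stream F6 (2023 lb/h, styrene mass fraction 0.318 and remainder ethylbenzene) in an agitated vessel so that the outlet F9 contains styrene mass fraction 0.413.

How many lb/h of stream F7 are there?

Let F7 be the unknown flow. Total out = 2023 + F7.
styrene balance: 643.31 + 0.595·F7 = 0.413·(2023 + F7)
(0.595 − 0.413)·F7 = 0.413×2023 − 643.31 = 192.18
F7 = 192.18 / 0.182 = 1056 lb/h

1056 lb/h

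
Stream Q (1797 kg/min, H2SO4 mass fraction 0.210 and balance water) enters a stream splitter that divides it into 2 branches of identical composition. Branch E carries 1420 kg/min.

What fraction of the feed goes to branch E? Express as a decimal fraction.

0.790

Fraction to E = 1420/1797 = 0.7902.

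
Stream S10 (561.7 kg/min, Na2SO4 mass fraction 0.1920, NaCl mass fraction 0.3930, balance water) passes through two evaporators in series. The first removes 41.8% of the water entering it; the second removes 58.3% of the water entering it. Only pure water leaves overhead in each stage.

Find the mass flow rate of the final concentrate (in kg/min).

385.2 kg/min

water in feed = 561.7×0.415 = 233.11 kg/min.
After stage 1: water left = (1−0.418)×233.11 = 135.67; stream total = 464.26 kg/min.
After stage 2: water left = (1−0.583)×135.67 = 56.573; final concentrate = 385.17 kg/min.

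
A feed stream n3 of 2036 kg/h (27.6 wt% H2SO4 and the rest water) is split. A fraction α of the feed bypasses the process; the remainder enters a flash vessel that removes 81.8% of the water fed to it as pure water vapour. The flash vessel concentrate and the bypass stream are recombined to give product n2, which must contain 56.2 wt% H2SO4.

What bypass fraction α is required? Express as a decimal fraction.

All 2036×0.276 = 561.94 kg/h of H2SO4 reaches n2, so n2 = 561.94/0.562 = 999.89 kg/h and vapour = 1036.1 kg/h.
The evaporator receives (1−α)·2036 of feed at 0.724 water and removes 0.818 of that water:
0.818×0.724×(1−α)×2036 = 1036.1
(1−α) = 1036.1/1205.8 = 0.8593;  α = 0.1407.

0.141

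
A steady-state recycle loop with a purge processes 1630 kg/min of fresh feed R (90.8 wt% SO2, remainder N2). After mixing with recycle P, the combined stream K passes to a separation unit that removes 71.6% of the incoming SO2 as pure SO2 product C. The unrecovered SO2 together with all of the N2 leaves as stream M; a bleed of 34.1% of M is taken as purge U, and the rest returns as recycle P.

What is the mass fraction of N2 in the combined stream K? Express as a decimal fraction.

N2 enters only via R and leaves only via the purge: 1630×0.092 = 0.341×(N2 in M), and the separation unit passes all N2, so N2 in K = N2 in M = 439.77 kg/min.
SO2 in K: m_A = 1630×0.908 + (1−0.341)·(1−0.716)·m_A, so m_A = 1480/0.8128 = 1820.8 kg/min.
K = 1820.8 + 439.77 = 2260.6 kg/min.
N2 fraction in K = 439.77/2260.6 = 0.195.

0.195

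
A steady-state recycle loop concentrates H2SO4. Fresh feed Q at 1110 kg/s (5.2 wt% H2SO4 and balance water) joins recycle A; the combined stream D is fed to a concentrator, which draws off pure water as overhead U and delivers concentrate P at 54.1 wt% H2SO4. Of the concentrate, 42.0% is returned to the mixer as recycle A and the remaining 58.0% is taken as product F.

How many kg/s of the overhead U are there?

Overall H2SO4 balance (none leaves overhead): H2SO4 in fresh feed = H2SO4 in product, i.e. 1110×0.052 = (1−0.420)·P·0.541.
P = 57.72/(0.541×0.580) = 183.95 kg/s.
Recycle A = 0.420×183.95 = 77.259 kg/s.
Combined feed D = 1110 + 77.259 = 1187.3 kg/s.
Overhead U = D − P = 1187.3 − 183.95 = 1003.3 kg/s.

1003 kg/s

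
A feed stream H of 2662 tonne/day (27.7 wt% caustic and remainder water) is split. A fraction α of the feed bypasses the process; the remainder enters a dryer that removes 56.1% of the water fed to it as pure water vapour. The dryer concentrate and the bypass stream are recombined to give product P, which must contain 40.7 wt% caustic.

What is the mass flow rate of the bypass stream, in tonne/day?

565.7 tonne/day

All 2662×0.277 = 737.37 tonne/day of caustic reaches P, so P = 737.37/0.407 = 1811.7 tonne/day and vapour = 850.27 tonne/day.
The evaporator receives (1−α)·2662 of feed at 0.723 water and removes 0.561 of that water:
0.561×0.723×(1−α)×2662 = 850.27
(1−α) = 850.27/1079.7 = 0.7875;  α = 0.2125.
Bypass flow = 0.2125×2662 = 565.69 tonne/day.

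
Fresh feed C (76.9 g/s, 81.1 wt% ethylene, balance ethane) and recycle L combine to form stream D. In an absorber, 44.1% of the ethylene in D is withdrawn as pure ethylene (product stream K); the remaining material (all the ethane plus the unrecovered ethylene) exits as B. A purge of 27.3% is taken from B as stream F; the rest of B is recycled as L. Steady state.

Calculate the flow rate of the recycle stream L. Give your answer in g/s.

81.4 g/s

ethane enters only via C and leaves only via the purge: 76.9×0.189 = 0.273×(ethane in B), and the absorber passes all ethane, so ethane in D = ethane in B = 53.238 g/s.
ethylene in D: m_A = 76.9×0.811 + (1−0.273)·(1−0.441)·m_A, so m_A = 62.366/0.5936 = 105.06 g/s.
B = (1−0.441)×105.06 + 53.238 = 111.97 g/s.
Recycle L = (1−0.273)×111.97 = 81.401 g/s.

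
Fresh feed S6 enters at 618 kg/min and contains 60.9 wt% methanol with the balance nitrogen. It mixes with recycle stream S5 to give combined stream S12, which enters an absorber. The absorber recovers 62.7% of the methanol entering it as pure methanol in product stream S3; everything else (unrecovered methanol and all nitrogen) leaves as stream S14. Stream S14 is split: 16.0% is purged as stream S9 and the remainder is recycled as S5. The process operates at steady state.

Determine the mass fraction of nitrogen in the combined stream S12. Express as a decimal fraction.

0.734

nitrogen enters only via S6 and leaves only via the purge: 618×0.391 = 0.160×(nitrogen in S14), and the absorber passes all nitrogen, so nitrogen in S12 = nitrogen in S14 = 1510.2 kg/min.
methanol in S12: m_A = 618×0.609 + (1−0.160)·(1−0.627)·m_A, so m_A = 376.36/0.6867 = 548.09 kg/min.
S12 = 548.09 + 1510.2 = 2058.3 kg/min.
nitrogen fraction in S12 = 1510.2/2058.3 = 0.734.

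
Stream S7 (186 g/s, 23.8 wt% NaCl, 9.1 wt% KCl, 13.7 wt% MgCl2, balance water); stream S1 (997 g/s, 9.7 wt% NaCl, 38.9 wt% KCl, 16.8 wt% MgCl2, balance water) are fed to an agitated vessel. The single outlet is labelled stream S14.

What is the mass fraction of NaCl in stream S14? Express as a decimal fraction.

Total flow out = 186 + 997 = 1183 g/s.
NaCl in = 186×0.238 + 997×0.097 = 140.98 g/s.
NaCl mass fraction in S14 = 140.98/1183 = 0.1192.

0.1192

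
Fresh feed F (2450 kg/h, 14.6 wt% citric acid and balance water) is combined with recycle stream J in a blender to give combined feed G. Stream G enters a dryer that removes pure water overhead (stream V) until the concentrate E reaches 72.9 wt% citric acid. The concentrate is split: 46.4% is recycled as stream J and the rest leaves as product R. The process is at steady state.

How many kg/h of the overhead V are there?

1959 kg/h

Overall citric acid balance (none leaves overhead): citric acid in fresh feed = citric acid in product, i.e. 2450×0.146 = (1−0.464)·E·0.729.
E = 357.7/(0.729×0.536) = 915.43 kg/h.
Recycle J = 0.464×915.43 = 424.76 kg/h.
Combined feed G = 2450 + 424.76 = 2874.8 kg/h.
Overhead V = G − E = 2874.8 − 915.43 = 1959.3 kg/h.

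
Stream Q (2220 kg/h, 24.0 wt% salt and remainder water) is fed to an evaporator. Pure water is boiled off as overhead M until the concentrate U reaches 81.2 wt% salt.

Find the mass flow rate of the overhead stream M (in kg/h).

1564 kg/h

salt is conserved: 2220×0.240 = 532.8 kg/h all reports to the concentrate.
Concentrate = 532.8/(target fraction) = 656.16 kg/h.
Overhead = 2220 − 656.16 = 1563.8 kg/h.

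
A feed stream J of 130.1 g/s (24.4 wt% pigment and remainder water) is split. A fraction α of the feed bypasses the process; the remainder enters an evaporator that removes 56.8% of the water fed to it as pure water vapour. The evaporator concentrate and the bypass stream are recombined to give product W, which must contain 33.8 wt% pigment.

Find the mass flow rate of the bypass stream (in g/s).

45.84 g/s

All 130.1×0.244 = 31.744 g/s of pigment reaches W, so W = 31.744/0.338 = 93.918 g/s and vapour = 36.182 g/s.
The evaporator receives (1−α)·130.1 of feed at 0.756 water and removes 0.568 of that water:
0.568×0.756×(1−α)×130.1 = 36.182
(1−α) = 36.182/55.866 = 0.6477;  α = 0.3523.
Bypass flow = 0.3523×130.1 = 45.841 g/s.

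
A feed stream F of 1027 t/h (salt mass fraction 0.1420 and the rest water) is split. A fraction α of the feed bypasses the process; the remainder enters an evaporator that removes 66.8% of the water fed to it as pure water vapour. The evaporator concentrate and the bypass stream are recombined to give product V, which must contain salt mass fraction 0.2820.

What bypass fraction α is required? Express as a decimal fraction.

0.134

All 1027×0.142 = 145.83 t/h of salt reaches V, so V = 145.83/0.282 = 517.14 t/h and vapour = 509.86 t/h.
The evaporator receives (1−α)·1027 of feed at 0.858 water and removes 0.668 of that water:
0.668×0.858×(1−α)×1027 = 509.86
(1−α) = 509.86/588.62 = 0.8662;  α = 0.1338.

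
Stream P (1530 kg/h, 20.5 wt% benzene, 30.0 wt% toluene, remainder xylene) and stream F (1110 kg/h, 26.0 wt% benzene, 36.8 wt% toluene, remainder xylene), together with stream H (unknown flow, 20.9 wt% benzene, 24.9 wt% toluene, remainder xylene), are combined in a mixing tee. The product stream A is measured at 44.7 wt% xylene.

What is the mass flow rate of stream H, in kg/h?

103.3 kg/h

Let H be the unknown flow. Total out = 2640 + H.
xylene balance: 1170.3 + 0.542·H = 0.447·(2640 + H)
(0.542 − 0.447)·H = 0.447×2640 − 1170.3 = 9.81
H = 9.81 / 0.095 = 103.26 kg/h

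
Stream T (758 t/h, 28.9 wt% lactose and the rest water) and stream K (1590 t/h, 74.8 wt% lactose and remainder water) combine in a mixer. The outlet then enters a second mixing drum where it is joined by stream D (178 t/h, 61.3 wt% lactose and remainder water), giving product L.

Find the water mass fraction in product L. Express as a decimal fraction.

Overall, product flow = 2526 t/h.
water in = 758×0.711 + 1590×0.252 + 178×0.387 = 1008.5 t/h.
water fraction in L = 0.3992.

0.3992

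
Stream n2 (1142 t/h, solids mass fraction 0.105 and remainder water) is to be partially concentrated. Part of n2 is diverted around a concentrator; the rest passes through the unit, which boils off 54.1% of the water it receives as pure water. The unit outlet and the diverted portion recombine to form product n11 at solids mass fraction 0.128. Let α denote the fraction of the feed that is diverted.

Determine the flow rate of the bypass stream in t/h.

All 1142×0.105 = 119.91 t/h of solids reaches n11, so n11 = 119.91/0.128 = 936.8 t/h and vapour = 205.2 t/h.
The evaporator receives (1−α)·1142 of feed at 0.895 water and removes 0.541 of that water:
0.541×0.895×(1−α)×1142 = 205.2
(1−α) = 205.2/552.95 = 0.3711;  α = 0.6289.
Bypass flow = 0.6289×1142 = 718.2 t/h.

718.2 t/h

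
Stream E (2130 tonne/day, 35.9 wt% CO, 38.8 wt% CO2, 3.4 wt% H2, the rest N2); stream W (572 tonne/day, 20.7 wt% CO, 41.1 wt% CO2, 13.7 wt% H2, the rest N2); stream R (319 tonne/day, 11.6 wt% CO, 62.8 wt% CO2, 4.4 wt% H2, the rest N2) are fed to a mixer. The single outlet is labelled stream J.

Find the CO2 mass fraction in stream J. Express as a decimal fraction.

0.418

Total flow out = 2130 + 572 + 319 = 3021 tonne/day.
CO2 in = 2130×0.388 + 572×0.411 + 319×0.628 = 1261.9 tonne/day.
CO2 mass fraction in J = 1261.9/3021 = 0.418.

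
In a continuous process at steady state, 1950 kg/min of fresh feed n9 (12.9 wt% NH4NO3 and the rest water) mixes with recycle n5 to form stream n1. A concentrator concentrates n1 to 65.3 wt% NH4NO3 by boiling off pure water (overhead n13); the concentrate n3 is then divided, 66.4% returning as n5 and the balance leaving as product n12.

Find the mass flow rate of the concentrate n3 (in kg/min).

Overall NH4NO3 balance (none leaves overhead): NH4NO3 in fresh feed = NH4NO3 in product, i.e. 1950×0.129 = (1−0.664)·n3·0.653.
n3 = 251.55/(0.653×0.336) = 1146.5 kg/min.

1146 kg/min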